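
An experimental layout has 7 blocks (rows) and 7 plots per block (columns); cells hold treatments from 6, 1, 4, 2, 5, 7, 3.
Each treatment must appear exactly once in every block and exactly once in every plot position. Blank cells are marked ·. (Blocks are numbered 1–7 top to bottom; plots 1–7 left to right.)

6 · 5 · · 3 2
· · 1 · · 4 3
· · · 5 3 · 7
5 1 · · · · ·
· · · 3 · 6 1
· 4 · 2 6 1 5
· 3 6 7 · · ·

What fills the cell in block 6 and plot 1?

Block 1, plot 2: block 1 has {6, 2, 5, 3} and plot 2 has {1, 4, 3}, leaving only 7.
Block 2, plot 4: block 2 has {1, 4, 3} and plot 4 has {2, 5, 7, 3}, leaving only 6.
Block 3, plot 6: block 3 has {5, 7, 3} and plot 6 has {6, 1, 4, 3}, leaving only 2.
Block 3, plot 2: block 3 has {2, 5, 7, 3} and plot 2 has {1, 4, 7, 3}, leaving only 6.
Block 3, plot 3: block 3 has {6, 2, 5, 7, 3} and plot 3 has {6, 1, 5}, leaving only 4.
Block 3, plot 1: block 3 has {6, 4, 2, 5, 7, 3} and plot 1 has {6, 5}, leaving only 1.
Block 4, plot 4: block 4 has {1, 5} and plot 4 has {6, 2, 5, 7, 3}, leaving only 4.
Block 1, plot 4: block 1 has {6, 2, 5, 7, 3} and plot 4 has {6, 4, 2, 5, 7, 3}, leaving only 1.
Block 1, plot 5: block 1 has {6, 1, 2, 5, 7, 3} and plot 5 has {6, 3}, leaving only 4.
Block 4, plot 6: block 4 has {1, 4, 5} and plot 6 has {6, 1, 4, 2, 3}, leaving only 7.
Block 4, plot 5: block 4 has {1, 4, 5, 7} and plot 5 has {6, 4, 3}, leaving only 2.
Block 4, plot 3: block 4 has {1, 4, 2, 5, 7} and plot 3 has {6, 1, 4, 5}, leaving only 3.
Block 4, plot 7: block 4 has {1, 4, 2, 5, 7, 3} and plot 7 has {1, 2, 5, 7, 3}, leaving only 6.
Block 6, plot 3: block 6 has {6, 1, 4, 2, 5} and plot 3 has {6, 1, 4, 5, 3}, leaving only 7.
Block 6 already has {6, 1, 4, 2, 5, 7} and plot 1 already has {6, 1, 5}, so block 6, plot 1 must be 3.

3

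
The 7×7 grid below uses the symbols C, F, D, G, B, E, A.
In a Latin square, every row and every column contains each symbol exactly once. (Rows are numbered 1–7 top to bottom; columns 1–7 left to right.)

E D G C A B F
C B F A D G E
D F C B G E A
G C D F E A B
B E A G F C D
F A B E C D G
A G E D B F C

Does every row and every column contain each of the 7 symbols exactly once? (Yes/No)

Each row is a permutation of the 7 symbols, and so is each column.

Yes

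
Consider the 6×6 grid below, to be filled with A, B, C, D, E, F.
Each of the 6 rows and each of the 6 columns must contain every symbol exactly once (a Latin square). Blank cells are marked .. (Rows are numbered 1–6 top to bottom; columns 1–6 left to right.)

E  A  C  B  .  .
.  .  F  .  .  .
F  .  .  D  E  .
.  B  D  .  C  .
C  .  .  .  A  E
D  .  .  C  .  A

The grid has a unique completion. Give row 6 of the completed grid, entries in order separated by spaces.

Row 3, column 2: row 3 has {D, E, F} and column 2 has {A, B}, leaving only C.
Row 3, column 6: row 3 has {C, D, E, F} and column 6 has {A, E}, leaving only B.
Row 3, column 3: row 3 has {B, C, D, E, F} and column 3 has {C, D, F}, leaving only A.
Row 4, column 1: row 4 has {B, C, D} and column 1 has {C, D, E, F}, leaving only A.
Row 2, column 1: row 2 has {F} and column 1 has {A, C, D, E, F}, leaving only B.
Row 2, column 5: row 2 has {B, F} and column 5 has {A, C, E}, leaving only D.
Row 1, column 5: row 1 has {A, B, C, E} and column 5 has {A, C, D, E}, leaving only F.
Row 6, column 5: row 6 has {A, C, D} and column 5 has {A, C, D, E, F}, leaving only B.
Row 6, column 3: row 6 has {A, B, C, D} and column 3 has {A, C, D, F}, leaving only E.
Row 6, column 2: row 6 has {A, B, C, D, E} and column 2 has {A, B, C}, leaving only F.
So row 6 reads: D F E C B A.

D F E C B A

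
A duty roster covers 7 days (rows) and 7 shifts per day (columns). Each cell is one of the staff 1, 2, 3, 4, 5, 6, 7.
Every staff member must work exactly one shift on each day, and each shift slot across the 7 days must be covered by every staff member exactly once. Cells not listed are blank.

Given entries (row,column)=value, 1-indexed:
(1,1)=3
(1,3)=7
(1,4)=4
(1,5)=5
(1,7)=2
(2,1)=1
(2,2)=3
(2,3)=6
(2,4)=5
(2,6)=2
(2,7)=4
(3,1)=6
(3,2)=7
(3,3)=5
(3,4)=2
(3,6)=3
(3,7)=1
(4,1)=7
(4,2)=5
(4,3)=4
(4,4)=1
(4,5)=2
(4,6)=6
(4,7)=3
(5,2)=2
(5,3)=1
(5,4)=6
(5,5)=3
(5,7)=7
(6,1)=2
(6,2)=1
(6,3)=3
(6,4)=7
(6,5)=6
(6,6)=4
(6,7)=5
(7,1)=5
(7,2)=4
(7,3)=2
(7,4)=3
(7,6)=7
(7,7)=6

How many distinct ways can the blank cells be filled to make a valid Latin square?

Day 1, shift 2: eliminating its day and shift leaves {6}.
Day 1, shift 6: eliminating its day and shift leaves {1}.
Day 2, shift 5: eliminating its day and shift leaves {7}.
Day 3, shift 5: eliminating its day and shift leaves {4}.
Day 5, shift 1: eliminating its day and shift leaves {4}.
Day 5, shift 6: eliminating its day and shift leaves {5}.
Day 7, shift 5: eliminating its day and shift leaves {1}.
Only one assignment across all blanks avoids any day or shift repeat, giving 1 completion.

1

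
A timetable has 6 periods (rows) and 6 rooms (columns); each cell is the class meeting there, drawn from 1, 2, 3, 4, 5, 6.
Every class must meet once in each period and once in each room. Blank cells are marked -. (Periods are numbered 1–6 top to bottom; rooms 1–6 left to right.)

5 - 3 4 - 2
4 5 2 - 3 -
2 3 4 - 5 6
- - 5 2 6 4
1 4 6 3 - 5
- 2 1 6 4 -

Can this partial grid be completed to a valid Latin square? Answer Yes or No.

No

Period 1, room 5: period 1 has {2, 3, 4, 5} and room 5 has {3, 4, 5, 6}, so it must be 1.
Period 1, room 2: period 1 has {1, 2, 3, 4, 5} and room 2 has {2, 3, 4, 5}, so it must be 6.
Period 2, room 4: period 2 has {2, 3, 4, 5} and room 4 has {2, 3, 4, 6}, so it must be 1.
Now period 2, room 6: period 2 together with room 6 already contain {1, 2, 3, 4, 5, 6} — every symbol — so nothing can go there. The grid has no valid completion.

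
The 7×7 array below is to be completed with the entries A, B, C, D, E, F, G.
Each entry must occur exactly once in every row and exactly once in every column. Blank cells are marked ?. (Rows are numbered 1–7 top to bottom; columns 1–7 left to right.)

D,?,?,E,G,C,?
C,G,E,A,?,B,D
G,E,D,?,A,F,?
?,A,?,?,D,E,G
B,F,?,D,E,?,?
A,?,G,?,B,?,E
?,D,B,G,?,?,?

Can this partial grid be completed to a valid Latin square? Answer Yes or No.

Yes

No row or column among the givens repeats a symbol, and propagating forced cells runs into no contradiction.
One valid completion exists (for instance, D B F E G C A / C G E A F B D / G E D C A F B / F A C B D E G / B F A D E G C / A C G F B D E / E D B G C A F).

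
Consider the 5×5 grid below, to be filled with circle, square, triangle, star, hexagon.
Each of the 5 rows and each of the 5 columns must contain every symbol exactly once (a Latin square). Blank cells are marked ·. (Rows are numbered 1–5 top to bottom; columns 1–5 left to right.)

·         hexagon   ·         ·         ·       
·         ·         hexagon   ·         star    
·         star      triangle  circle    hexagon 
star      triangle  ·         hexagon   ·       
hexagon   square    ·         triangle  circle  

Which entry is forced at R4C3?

circle

Row 2, column 2: row 2 has {star, hexagon} and column 2 has {square, triangle, star, hexagon}, leaving only circle.
Row 2, column 4: row 2 has {circle, star, hexagon} and column 4 has {circle, triangle, hexagon}, leaving only square.
Row 1, column 4: row 1 has {hexagon} and column 4 has {circle, square, triangle, hexagon}, leaving only star.
Row 2, column 1: row 2 has {circle, square, star, hexagon} and column 1 has {star, hexagon}, leaving only triangle.
Row 3, column 1: row 3 has {circle, triangle, star, hexagon} and column 1 has {triangle, star, hexagon}, leaving only square.
Row 1, column 1: row 1 has {star, hexagon} and column 1 has {square, triangle, star, hexagon}, leaving only circle.
Row 1, column 3: row 1 has {circle, star, hexagon} and column 3 has {triangle, hexagon}, leaving only square.
Row 4 already has {triangle, star, hexagon} and column 3 already has {square, triangle, hexagon}, so row 4, column 3 must be circle.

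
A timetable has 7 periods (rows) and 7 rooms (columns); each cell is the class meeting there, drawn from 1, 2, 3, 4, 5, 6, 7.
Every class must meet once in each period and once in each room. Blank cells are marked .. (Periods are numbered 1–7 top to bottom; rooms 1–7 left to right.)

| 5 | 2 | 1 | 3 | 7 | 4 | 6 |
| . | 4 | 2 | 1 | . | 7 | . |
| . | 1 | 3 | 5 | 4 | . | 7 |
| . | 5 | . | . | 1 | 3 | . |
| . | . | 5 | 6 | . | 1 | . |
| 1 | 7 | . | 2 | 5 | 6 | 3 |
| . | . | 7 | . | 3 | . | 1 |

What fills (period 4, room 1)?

4

Period 2, room 5: period 2 has {1, 2, 4, 7} and room 5 has {1, 3, 4, 5, 7}, leaving only 6.
Period 2, room 1: period 2 has {1, 2, 4, 6, 7} and room 1 has {1, 5}, leaving only 3.
Period 2, room 7: period 2 has {1, 2, 3, 4, 6, 7} and room 7 has {1, 3, 6, 7}, leaving only 5.
Period 3, room 6: period 3 has {1, 3, 4, 5, 7} and room 6 has {1, 3, 4, 6, 7}, leaving only 2.
Period 3, room 1: period 3 has {1, 2, 3, 4, 5, 7} and room 1 has {1, 3, 5}, leaving only 6.
Period 5, room 2: period 5 has {1, 5, 6} and room 2 has {1, 2, 4, 5, 7}, leaving only 3.
Period 5, room 5: period 5 has {1, 3, 5, 6} and room 5 has {1, 3, 4, 5, 6, 7}, leaving only 2.
Period 5, room 7: period 5 has {1, 2, 3, 5, 6} and room 7 has {1, 3, 5, 6, 7}, leaving only 4.
Period 4, room 7: period 4 has {1, 3, 5} and room 7 has {1, 3, 4, 5, 6, 7}, leaving only 2.
Period 5, room 1: period 5 has {1, 2, 3, 4, 5, 6} and room 1 has {1, 3, 5, 6}, leaving only 7.
Period 4 already has {1, 2, 3, 5} and room 1 already has {1, 3, 5, 6, 7}, so period 4, room 1 must be 4.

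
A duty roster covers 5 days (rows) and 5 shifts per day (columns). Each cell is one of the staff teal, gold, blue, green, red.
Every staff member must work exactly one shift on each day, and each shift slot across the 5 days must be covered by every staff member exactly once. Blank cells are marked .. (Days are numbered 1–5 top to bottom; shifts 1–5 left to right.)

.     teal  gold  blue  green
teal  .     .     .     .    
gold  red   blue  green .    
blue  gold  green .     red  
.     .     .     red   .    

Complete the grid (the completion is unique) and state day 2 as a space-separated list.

teal green red gold blue

Day 2, shift 3: day 2 has {teal} and shift 3 has {gold, blue, green}, leaving only red.
Day 2, shift 4: day 2 has {teal, red} and shift 4 has {blue, green, red}, leaving only gold.
Day 2, shift 5: day 2 has {teal, gold, red} and shift 5 has {green, red}, leaving only blue.
Day 2, shift 2: day 2 has {teal, gold, blue, red} and shift 2 has {teal, gold, red}, leaving only green.
So day 2 reads: teal green red gold blue.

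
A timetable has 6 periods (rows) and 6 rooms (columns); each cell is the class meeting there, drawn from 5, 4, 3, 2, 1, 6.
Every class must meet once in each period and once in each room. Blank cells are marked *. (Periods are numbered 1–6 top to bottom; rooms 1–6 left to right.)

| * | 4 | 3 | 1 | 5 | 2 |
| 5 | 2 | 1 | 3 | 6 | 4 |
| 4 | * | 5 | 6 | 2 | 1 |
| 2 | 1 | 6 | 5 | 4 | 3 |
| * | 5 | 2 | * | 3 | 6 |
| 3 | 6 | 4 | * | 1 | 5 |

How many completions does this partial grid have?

Period 1, room 1: eliminating its period and room leaves {6}.
Period 3, room 2: eliminating its period and room leaves {3}.
Period 5, room 1: eliminating its period and room leaves {1}.
Period 5, room 4: eliminating its period and room leaves {4}.
Period 6, room 4: eliminating its period and room leaves {2}.
Only one assignment across all blanks avoids any period or room repeat, giving 1 completion.

1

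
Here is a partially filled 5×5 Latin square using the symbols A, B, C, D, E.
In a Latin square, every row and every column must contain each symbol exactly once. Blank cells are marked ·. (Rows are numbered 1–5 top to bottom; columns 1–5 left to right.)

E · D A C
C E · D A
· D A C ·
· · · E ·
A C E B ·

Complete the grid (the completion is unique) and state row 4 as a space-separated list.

D A C E B

Row 1, column 2: row 1 has {A, C, D, E} and column 2 has {C, D, E}, leaving only B.
Row 4, column 2: row 4 has {E} and column 2 has {B, C, D, E}, leaving only A.
Row 2, column 3: row 2 has {A, C, D, E} and column 3 has {A, D, E}, leaving only B.
Row 4, column 3: row 4 has {A, E} and column 3 has {A, B, D, E}, leaving only C.
Row 3, column 1: row 3 has {A, C, D} and column 1 has {A, C, E}, leaving only B.
Row 4, column 1: row 4 has {A, C, E} and column 1 has {A, B, C, E}, leaving only D.
Row 4, column 5: row 4 has {A, C, D, E} and column 5 has {A, C}, leaving only B.
So row 4 reads: D A C E B.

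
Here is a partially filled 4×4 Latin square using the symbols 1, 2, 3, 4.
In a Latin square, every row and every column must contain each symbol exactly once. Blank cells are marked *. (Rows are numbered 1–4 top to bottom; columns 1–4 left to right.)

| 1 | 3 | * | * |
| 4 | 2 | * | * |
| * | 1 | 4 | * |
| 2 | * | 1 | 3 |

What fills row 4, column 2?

4

Row 4 already has {1, 2, 3} and column 2 already has {1, 2, 3}, so row 4, column 2 must be 4.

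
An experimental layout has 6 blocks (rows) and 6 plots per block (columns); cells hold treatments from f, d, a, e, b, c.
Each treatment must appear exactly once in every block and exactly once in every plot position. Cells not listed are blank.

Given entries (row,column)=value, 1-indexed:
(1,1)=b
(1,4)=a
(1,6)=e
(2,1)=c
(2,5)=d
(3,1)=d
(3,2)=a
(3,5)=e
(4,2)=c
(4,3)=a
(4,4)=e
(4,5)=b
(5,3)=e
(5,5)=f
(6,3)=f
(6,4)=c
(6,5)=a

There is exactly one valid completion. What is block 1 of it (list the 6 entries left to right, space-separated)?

Block 1, plot 5: block 1 has {a, e, b} and plot 5 has {f, d, a, e, b}, leaving only c.
Block 1, plot 3: block 1 has {a, e, b, c} and plot 3 has {f, a, e}, leaving only d.
Block 1, plot 2: block 1 has {d, a, e, b, c} and plot 2 has {a, c}, leaving only f.
So block 1 reads: b f d a c e.

b f d a c e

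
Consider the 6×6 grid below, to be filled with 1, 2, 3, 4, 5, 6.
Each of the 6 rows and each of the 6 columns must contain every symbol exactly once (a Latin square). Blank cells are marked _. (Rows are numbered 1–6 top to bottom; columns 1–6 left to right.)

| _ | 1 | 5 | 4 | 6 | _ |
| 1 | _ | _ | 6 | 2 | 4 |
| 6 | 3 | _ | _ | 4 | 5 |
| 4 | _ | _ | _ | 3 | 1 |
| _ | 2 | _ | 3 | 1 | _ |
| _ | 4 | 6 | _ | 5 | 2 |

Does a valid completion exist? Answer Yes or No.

Yes

No row or column among the givens repeats a symbol, and propagating forced cells runs into no contradiction.
One valid completion exists (for instance, 2 1 5 4 6 3 / 1 5 3 6 2 4 / 6 3 1 2 4 5 / 4 6 2 5 3 1 / 5 2 4 3 1 6 / 3 4 6 1 5 2).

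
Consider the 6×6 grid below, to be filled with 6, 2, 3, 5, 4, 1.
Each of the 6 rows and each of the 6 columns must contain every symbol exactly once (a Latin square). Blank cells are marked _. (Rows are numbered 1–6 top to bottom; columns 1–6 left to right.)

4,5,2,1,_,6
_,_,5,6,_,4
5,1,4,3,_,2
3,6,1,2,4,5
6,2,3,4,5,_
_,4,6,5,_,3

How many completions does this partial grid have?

Row 1, column 5: eliminating its row and column leaves {3}.
Row 2, column 1: eliminating its row and column leaves {2, 1}.
Row 2, column 2: eliminating its row and column leaves {3}.
Row 2, column 5: eliminating its row and column leaves {2, 3, 1}.
Row 3, column 5: eliminating its row and column leaves {6}.
Row 5, column 6: eliminating its row and column leaves {1}.
Row 6, column 1: eliminating its row and column leaves {2, 1}.
Row 6, column 5: eliminating its row and column leaves {2, 1}.
Enumerating the assignments across these blanks that avoid any row or column repeat gives 2 completions.

2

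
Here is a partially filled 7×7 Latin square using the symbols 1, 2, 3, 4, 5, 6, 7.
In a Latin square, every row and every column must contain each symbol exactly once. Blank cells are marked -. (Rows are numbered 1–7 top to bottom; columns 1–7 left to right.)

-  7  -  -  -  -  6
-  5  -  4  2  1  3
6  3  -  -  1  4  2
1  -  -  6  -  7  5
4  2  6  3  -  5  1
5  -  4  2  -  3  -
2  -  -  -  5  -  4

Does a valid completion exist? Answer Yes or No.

No

Row 1, column 1: row 1 has {6, 7} and column 1 has {1, 2, 4, 5, 6}, so it must be 3.
Row 1, column 5: row 1 has {3, 6, 7} and column 5 has {1, 2, 5}, so it must be 4.
Row 1, column 6: row 1 has {3, 4, 6, 7} and column 6 has {1, 3, 4, 5, 7}, so it must be 2.
Row 2, column 1: row 2 has {1, 2, 3, 4, 5} and column 1 has {1, 2, 3, 4, 5, 6}, so it must be 7.
Now row 2, column 3: row 2 together with column 3 already contain {1, 2, 3, 4, 5, 6, 7} — every symbol — so nothing can go there. The grid has no valid completion.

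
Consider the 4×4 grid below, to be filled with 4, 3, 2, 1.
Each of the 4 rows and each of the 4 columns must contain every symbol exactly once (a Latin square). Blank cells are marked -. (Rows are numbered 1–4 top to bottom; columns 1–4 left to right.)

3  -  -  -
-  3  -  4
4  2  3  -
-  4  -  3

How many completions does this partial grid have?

2

Row 1, column 2: eliminating its row and column leaves {1}.
Row 1, column 3: eliminating its row and column leaves {4, 2, 1}.
Row 1, column 4: eliminating its row and column leaves {2, 1}.
Row 2, column 1: eliminating its row and column leaves {2, 1}.
Row 2, column 3: eliminating its row and column leaves {2, 1}.
Row 3, column 4: eliminating its row and column leaves {1}.
Row 4, column 1: eliminating its row and column leaves {2, 1}.
Row 4, column 3: eliminating its row and column leaves {2, 1}.
Enumerating the assignments across these blanks that avoid any row or column repeat gives 2 completions.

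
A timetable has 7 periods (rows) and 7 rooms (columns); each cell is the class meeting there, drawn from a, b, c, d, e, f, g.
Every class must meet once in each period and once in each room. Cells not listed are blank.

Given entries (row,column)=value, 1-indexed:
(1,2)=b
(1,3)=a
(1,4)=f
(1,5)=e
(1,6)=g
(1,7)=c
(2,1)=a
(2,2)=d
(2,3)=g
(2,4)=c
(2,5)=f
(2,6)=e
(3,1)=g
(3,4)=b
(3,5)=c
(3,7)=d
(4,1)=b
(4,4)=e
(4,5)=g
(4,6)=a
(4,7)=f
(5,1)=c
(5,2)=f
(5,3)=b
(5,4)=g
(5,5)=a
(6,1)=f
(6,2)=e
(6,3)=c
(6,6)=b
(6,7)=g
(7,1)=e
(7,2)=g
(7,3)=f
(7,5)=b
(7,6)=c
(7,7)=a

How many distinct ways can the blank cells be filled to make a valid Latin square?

Period 1, room 1: eliminating its period and room leaves {d}.
Period 2, room 7: eliminating its period and room leaves {b}.
Period 3, room 2: eliminating its period and room leaves {a}.
Period 3, room 3: eliminating its period and room leaves {e}.
Period 3, room 6: eliminating its period and room leaves {f}.
Period 4, room 2: eliminating its period and room leaves {c}.
Period 4, room 3: eliminating its period and room leaves {d}.
Period 5, room 6: eliminating its period and room leaves {d}.
Period 5, room 7: eliminating its period and room leaves {e}.
Period 6, room 4: eliminating its period and room leaves {a, d}.
Period 6, room 5: eliminating its period and room leaves {d}.
Period 7, room 4: eliminating its period and room leaves {d}.
Only one assignment across all blanks avoids any period or room repeat, giving 1 completion.

1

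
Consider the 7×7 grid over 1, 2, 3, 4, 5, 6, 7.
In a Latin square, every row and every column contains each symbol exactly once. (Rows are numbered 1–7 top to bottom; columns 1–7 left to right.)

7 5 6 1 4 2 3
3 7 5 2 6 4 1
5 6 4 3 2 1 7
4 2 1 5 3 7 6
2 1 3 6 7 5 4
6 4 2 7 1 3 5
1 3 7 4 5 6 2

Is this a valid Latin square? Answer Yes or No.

Each row is a permutation of the 7 symbols, and so is each column.

Yes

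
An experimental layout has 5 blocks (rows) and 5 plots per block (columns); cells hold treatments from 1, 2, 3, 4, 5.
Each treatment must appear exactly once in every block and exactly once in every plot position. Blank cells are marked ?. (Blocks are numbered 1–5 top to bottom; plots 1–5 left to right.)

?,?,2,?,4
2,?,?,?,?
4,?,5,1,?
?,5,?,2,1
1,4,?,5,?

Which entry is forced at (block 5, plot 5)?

Block 1, plot 4: block 1 has {2, 4} and plot 4 has {1, 2, 5}, leaving only 3.
Block 1, plot 1: block 1 has {2, 3, 4} and plot 1 has {1, 2, 4}, leaving only 5.
Block 1, plot 2: block 1 has {2, 3, 4, 5} and plot 2 has {4, 5}, leaving only 1.
Block 2, plot 2: block 2 has {2} and plot 2 has {1, 4, 5}, leaving only 3.
Block 2, plot 4: block 2 has {2, 3} and plot 4 has {1, 2, 3, 5}, leaving only 4.
Block 2, plot 3: block 2 has {2, 3, 4} and plot 3 has {2, 5}, leaving only 1.
Block 2, plot 5: block 2 has {1, 2, 3, 4} and plot 5 has {1, 4}, leaving only 5.
Block 3, plot 2: block 3 has {1, 4, 5} and plot 2 has {1, 3, 4, 5}, leaving only 2.
Block 3, plot 5: block 3 has {1, 2, 4, 5} and plot 5 has {1, 4, 5}, leaving only 3.
Block 5 already has {1, 4, 5} and plot 5 already has {1, 3, 4, 5}, so block 5, plot 5 must be 2.

2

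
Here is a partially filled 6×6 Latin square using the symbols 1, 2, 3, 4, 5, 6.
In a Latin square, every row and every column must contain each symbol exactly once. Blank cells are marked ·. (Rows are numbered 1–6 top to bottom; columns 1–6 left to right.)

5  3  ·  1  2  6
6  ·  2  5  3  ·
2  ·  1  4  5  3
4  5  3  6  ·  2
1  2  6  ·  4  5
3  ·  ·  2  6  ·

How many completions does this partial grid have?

2

Row 1, column 3: eliminating its row and column leaves {4}.
Row 2, column 2: eliminating its row and column leaves {1, 4}.
Row 2, column 6: eliminating its row and column leaves {1, 4}.
Row 3, column 2: eliminating its row and column leaves {6}.
Row 4, column 5: eliminating its row and column leaves {1}.
Row 5, column 4: eliminating its row and column leaves {3}.
Row 6, column 2: eliminating its row and column leaves {1, 4}.
Row 6, column 3: eliminating its row and column leaves {4, 5}.
Row 6, column 6: eliminating its row and column leaves {1, 4}.
Enumerating the assignments across these blanks that avoid any row or column repeat gives 2 completions.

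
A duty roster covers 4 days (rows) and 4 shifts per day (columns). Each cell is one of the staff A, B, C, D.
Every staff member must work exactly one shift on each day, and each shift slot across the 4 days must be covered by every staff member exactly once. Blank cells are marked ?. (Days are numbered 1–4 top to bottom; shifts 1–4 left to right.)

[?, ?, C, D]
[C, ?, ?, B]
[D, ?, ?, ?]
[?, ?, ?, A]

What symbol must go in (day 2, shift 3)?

Day 3, shift 4: day 3 has {D} and shift 4 has {A, B, D}, leaving only C.
Day 4, shift 1: day 4 has {A} and shift 1 has {C, D}, leaving only B.
Day 1, shift 1: day 1 has {C, D} and shift 1 has {B, C, D}, leaving only A.
Day 1, shift 2: day 1 has {A, C, D} and shift 2 has {}, leaving only B.
Day 3, shift 2: day 3 has {C, D} and shift 2 has {B}, leaving only A.
Day 2, shift 2: day 2 has {B, C} and shift 2 has {A, B}, leaving only D.
Day 2 already has {B, C, D} and shift 3 already has {C}, so day 2, shift 3 must be A.

A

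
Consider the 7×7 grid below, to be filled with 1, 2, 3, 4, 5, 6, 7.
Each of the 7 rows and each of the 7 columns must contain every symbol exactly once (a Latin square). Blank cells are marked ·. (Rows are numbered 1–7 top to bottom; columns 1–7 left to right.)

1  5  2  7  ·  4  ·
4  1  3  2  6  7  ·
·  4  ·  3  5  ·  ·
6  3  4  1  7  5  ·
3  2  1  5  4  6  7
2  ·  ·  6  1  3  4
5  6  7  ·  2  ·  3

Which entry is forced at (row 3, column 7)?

Row 1, column 5: row 1 has {1, 2, 4, 5, 7} and column 5 has {1, 2, 4, 5, 6, 7}, leaving only 3.
Row 1, column 7: row 1 has {1, 2, 3, 4, 5, 7} and column 7 has {3, 4, 7}, leaving only 6.
Row 2, column 7: row 2 has {1, 2, 3, 4, 6, 7} and column 7 has {3, 4, 6, 7}, leaving only 5.
Row 3, column 1: row 3 has {3, 4, 5} and column 1 has {1, 2, 3, 4, 5, 6}, leaving only 7.
Row 3, column 3: row 3 has {3, 4, 5, 7} and column 3 has {1, 2, 3, 4, 7}, leaving only 6.
Row 4, column 7: row 4 has {1, 3, 4, 5, 6, 7} and column 7 has {3, 4, 5, 6, 7}, leaving only 2.
Row 3 already has {3, 4, 5, 6, 7} and column 7 already has {2, 3, 4, 5, 6, 7}, so row 3, column 7 must be 1.

1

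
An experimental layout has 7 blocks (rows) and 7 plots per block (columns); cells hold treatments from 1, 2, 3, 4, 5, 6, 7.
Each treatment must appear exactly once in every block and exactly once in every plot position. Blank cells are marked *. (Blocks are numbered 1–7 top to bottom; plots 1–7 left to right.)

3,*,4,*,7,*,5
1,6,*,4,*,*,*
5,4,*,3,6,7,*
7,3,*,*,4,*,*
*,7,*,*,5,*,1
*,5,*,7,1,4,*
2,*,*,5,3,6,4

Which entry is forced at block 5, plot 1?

4

Block 2, plot 5: block 2 has {1, 4, 6} and plot 5 has {1, 3, 4, 5, 6, 7}, leaving only 2.
Block 3, plot 7: block 3 has {3, 4, 5, 6, 7} and plot 7 has {1, 4, 5}, leaving only 2.
Block 3, plot 3: block 3 has {2, 3, 4, 5, 6, 7} and plot 3 has {4}, leaving only 1.
Block 4, plot 7: block 4 has {3, 4, 7} and plot 7 has {1, 2, 4, 5}, leaving only 6.
Block 6, plot 1: block 6 has {1, 4, 5, 7} and plot 1 has {1, 2, 3, 5, 7}, leaving only 6.
Block 5 already has {1, 5, 7} and plot 1 already has {1, 2, 3, 5, 6, 7}, so block 5, plot 1 must be 4.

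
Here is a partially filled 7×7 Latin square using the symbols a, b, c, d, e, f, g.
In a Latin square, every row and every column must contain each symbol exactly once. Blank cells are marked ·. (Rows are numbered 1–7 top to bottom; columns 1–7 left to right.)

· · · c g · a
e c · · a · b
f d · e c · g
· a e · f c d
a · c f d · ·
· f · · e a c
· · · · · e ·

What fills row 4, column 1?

Row 3, column 6: row 3 has {c, d, e, f, g} and column 6 has {a, c, e}, leaving only b.
Row 3, column 3: row 3 has {b, c, d, e, f, g} and column 3 has {c, e}, leaving only a.
Row 5, column 6: row 5 has {a, c, d, f} and column 6 has {a, b, c, e}, leaving only g.
Row 5, column 7: row 5 has {a, c, d, f, g} and column 7 has {a, b, c, d, g}, leaving only e.
Row 5, column 2: row 5 has {a, c, d, e, f, g} and column 2 has {a, c, d, f}, leaving only b.
Row 1, column 2: row 1 has {a, c, g} and column 2 has {a, b, c, d, f}, leaving only e.
Row 7, column 2: row 7 has {e} and column 2 has {a, b, c, d, e, f}, leaving only g.
Row 7, column 5: row 7 has {e, g} and column 5 has {a, c, d, e, f, g}, leaving only b.
Row 7, column 7: row 7 has {b, e, g} and column 7 has {a, b, c, d, e, g}, leaving only f.
Row 7, column 3: row 7 has {b, e, f, g} and column 3 has {a, c, e}, leaving only d.
Row 7, column 1: row 7 has {b, d, e, f, g} and column 1 has {a, e, f}, leaving only c.
Row 7, column 4: row 7 has {b, c, d, e, f, g} and column 4 has {c, e, f}, leaving only a.
Row 4, column 1 is narrowed to {b, g}.
If it were b, then row 4, column 4 would be left with no valid symbol.
So row 4, column 1 must be g.

g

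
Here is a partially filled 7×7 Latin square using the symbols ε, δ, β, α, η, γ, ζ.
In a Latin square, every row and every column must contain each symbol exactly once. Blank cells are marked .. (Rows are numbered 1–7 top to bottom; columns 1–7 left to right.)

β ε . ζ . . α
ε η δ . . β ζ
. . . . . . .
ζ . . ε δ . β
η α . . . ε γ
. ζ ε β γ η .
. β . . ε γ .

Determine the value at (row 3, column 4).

Row 1, column 5: row 1 has {ε, β, α, ζ} and column 5 has {ε, δ, γ}, leaving only η.
Row 1, column 3: row 1 has {ε, β, α, η, ζ} and column 3 has {ε, δ}, leaving only γ.
Row 1, column 6: row 1 has {ε, β, α, η, γ, ζ} and column 6 has {ε, β, η, γ}, leaving only δ.
Row 2, column 5: row 2 has {ε, δ, β, η, ζ} and column 5 has {ε, δ, η, γ}, leaving only α.
Row 2, column 4: row 2 has {ε, δ, β, α, η, ζ} and column 4 has {ε, β, ζ}, leaving only γ.
Row 4, column 2: row 4 has {ε, δ, β, ζ} and column 2 has {ε, β, α, η, ζ}, leaving only γ.
Row 3, column 2: row 3 has {} and column 2 has {ε, β, α, η, γ, ζ}, leaving only δ.
Row 4, column 6: row 4 has {ε, δ, β, γ, ζ} and column 6 has {ε, δ, β, η, γ}, leaving only α.
Row 3, column 6: row 3 has {δ} and column 6 has {ε, δ, β, α, η, γ}, leaving only ζ.
Row 3, column 5: row 3 has {δ, ζ} and column 5 has {ε, δ, α, η, γ}, leaving only β.
Row 4, column 3: row 4 has {ε, δ, β, α, γ, ζ} and column 3 has {ε, δ, γ}, leaving only η.
Row 3, column 3: row 3 has {δ, β, ζ} and column 3 has {ε, δ, η, γ}, leaving only α.
Row 3 already has {δ, β, α, ζ} and column 4 already has {ε, β, γ, ζ}, so row 3, column 4 must be η.

η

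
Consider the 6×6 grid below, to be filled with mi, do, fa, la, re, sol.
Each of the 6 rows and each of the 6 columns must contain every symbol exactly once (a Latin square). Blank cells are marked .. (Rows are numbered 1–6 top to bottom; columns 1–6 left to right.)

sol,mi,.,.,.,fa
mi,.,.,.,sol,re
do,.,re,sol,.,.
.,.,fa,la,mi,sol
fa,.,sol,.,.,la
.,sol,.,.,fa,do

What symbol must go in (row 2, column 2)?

Row 3, column 5: row 3 has {do, re, sol} and column 5 has {mi, fa, sol}, leaving only la.
Row 3, column 2: row 3 has {do, la, re, sol} and column 2 has {mi, sol}, leaving only fa.
Row 3, column 6: row 3 has {do, fa, la, re, sol} and column 6 has {do, fa, la, re, sol}, leaving only mi.
Row 4, column 1: row 4 has {mi, fa, la, sol} and column 1 has {mi, do, fa, sol}, leaving only re.
Row 4, column 2: row 4 has {mi, fa, la, re, sol} and column 2 has {mi, fa, sol}, leaving only do.
Row 2 already has {mi, re, sol} and column 2 already has {mi, do, fa, sol}, so row 2, column 2 must be la.

la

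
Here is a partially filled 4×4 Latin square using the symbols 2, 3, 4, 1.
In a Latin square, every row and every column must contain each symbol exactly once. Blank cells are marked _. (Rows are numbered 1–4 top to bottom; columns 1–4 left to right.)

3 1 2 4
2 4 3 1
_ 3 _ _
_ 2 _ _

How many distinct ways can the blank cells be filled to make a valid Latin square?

Row 3, column 1: eliminating its row and column leaves {4, 1}.
Row 3, column 3: eliminating its row and column leaves {4, 1}.
Row 3, column 4: eliminating its row and column leaves {2}.
Row 4, column 1: eliminating its row and column leaves {4, 1}.
Row 4, column 3: eliminating its row and column leaves {4, 1}.
Row 4, column 4: eliminating its row and column leaves {3}.
Enumerating the assignments across these blanks that avoid any row or column repeat gives 2 completions.

2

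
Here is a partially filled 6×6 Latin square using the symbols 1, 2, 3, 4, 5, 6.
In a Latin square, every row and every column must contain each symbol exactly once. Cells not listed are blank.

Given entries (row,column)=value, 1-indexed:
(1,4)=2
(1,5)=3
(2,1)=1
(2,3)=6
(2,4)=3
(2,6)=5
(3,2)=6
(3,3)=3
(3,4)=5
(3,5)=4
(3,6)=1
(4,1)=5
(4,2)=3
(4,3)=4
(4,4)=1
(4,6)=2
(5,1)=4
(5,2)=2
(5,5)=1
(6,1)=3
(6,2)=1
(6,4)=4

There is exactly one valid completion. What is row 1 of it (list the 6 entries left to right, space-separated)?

Row 1, column 1: row 1 has {2, 3} and column 1 has {1, 3, 4, 5}, leaving only 6.
Row 1, column 6: row 1 has {2, 3, 6} and column 6 has {1, 2, 5}, leaving only 4.
Row 1, column 2: row 1 has {2, 3, 4, 6} and column 2 has {1, 2, 3, 6}, leaving only 5.
Row 1, column 3: row 1 has {2, 3, 4, 5, 6} and column 3 has {3, 4, 6}, leaving only 1.
So row 1 reads: 6 5 1 2 3 4.

6 5 1 2 3 4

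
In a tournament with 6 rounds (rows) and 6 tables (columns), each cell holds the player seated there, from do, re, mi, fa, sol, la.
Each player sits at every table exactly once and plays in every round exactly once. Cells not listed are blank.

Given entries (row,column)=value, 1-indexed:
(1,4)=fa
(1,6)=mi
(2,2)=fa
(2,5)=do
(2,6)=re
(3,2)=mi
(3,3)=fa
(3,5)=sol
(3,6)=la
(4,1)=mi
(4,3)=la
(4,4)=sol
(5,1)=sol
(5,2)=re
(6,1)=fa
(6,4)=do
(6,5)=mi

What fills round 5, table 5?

fa

Round 2, table 1: round 2 has {do, re, fa} and table 1 has {mi, fa, sol}, leaving only la.
Round 2, table 4: round 2 has {do, re, fa, la} and table 4 has {do, fa, sol}, leaving only mi.
Round 2, table 3: round 2 has {do, re, mi, fa, la} and table 3 has {fa, la}, leaving only sol.
Round 3, table 4: round 3 has {mi, fa, sol, la} and table 4 has {do, mi, fa, sol}, leaving only re.
Round 3, table 1: round 3 has {re, mi, fa, sol, la} and table 1 has {mi, fa, sol, la}, leaving only do.
Round 1, table 1: round 1 has {mi, fa} and table 1 has {do, mi, fa, sol, la}, leaving only re.
Round 1, table 3: round 1 has {re, mi, fa} and table 3 has {fa, sol, la}, leaving only do.
Round 1, table 5: round 1 has {do, re, mi, fa} and table 5 has {do, mi, sol}, leaving only la.
Round 5 already has {re, sol} and table 5 already has {do, mi, sol, la}, so round 5, table 5 must be fa.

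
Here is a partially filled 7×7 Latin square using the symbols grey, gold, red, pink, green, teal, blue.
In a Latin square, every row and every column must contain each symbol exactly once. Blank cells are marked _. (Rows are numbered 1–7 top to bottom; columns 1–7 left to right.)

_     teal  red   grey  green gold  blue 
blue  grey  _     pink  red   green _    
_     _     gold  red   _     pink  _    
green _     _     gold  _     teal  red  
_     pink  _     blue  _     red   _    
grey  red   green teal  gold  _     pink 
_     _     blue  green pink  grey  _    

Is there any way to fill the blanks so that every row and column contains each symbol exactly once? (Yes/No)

Yes

No row or column among the givens repeats a symbol, and propagating forced cells runs into no contradiction.
One valid completion exists (for instance, pink teal red grey green gold blue / blue grey teal pink red green gold / teal green gold red blue pink grey / green blue pink gold grey teal red / gold pink grey blue teal red green / grey red green teal gold blue pink / red gold blue green pink grey teal).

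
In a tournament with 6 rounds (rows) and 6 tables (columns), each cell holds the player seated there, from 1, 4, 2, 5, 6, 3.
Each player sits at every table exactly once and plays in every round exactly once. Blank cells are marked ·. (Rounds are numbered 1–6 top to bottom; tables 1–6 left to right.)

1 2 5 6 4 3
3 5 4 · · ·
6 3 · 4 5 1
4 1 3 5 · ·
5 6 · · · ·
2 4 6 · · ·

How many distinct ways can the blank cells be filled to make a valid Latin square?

Round 2, table 4: eliminating its round and table leaves {1, 2}.
Round 2, table 5: eliminating its round and table leaves {1, 2, 6}.
Round 2, table 6: eliminating its round and table leaves {2, 6}.
Round 3, table 3: eliminating its round and table leaves {2}.
Round 4, table 5: eliminating its round and table leaves {2, 6}.
Round 4, table 6: eliminating its round and table leaves {2, 6}.
Round 5, table 3: eliminating its round and table leaves {1, 2}.
Round 5, table 4: eliminating its round and table leaves {1, 2, 3}.
Round 5, table 5: eliminating its round and table leaves {1, 2, 3}.
Round 5, table 6: eliminating its round and table leaves {4, 2}.
Round 6, table 4: eliminating its round and table leaves {1, 3}.
Round 6, table 5: eliminating its round and table leaves {1, 3}.
Round 6, table 6: eliminating its round and table leaves {5}.
Enumerating the assignments across these blanks that avoid any round or table repeat gives 3 completions.

3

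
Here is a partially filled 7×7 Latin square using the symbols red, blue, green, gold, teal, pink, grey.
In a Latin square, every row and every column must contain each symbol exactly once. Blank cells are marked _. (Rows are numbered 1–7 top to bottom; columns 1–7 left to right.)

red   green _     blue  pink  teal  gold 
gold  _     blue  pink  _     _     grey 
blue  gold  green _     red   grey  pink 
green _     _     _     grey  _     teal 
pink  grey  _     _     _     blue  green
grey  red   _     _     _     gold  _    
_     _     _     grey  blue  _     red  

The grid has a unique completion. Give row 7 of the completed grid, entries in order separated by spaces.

teal pink gold grey blue green red

Row 7, column 1: row 7 has {red, blue, grey} and column 1 has {red, blue, green, gold, pink, grey}, leaving only teal.
Row 7, column 2: row 7 has {red, blue, teal, grey} and column 2 has {red, green, gold, grey}, leaving only pink.
Row 7, column 3: row 7 has {red, blue, teal, pink, grey} and column 3 has {blue, green}, leaving only gold.
Row 7, column 6: row 7 has {red, blue, gold, teal, pink, grey} and column 6 has {blue, gold, teal, grey}, leaving only green.
So row 7 reads: teal pink gold grey blue green red.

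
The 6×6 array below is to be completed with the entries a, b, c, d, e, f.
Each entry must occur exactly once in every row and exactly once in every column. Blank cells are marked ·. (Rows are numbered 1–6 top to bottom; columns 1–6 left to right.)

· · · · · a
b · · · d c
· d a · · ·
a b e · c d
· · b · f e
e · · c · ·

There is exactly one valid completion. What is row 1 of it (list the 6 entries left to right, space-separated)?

f e c d b a

Row 2, column 3: row 2 has {b, c, d} and column 3 has {a, b, e}, leaving only f.
Row 4, column 4: row 4 has {a, b, c, d, e} and column 4 has {c}, leaving only f.
Row 6, column 3: row 6 has {c, e} and column 3 has {a, b, e, f}, leaving only d.
Row 1, column 3: row 1 has {a} and column 3 has {a, b, d, e, f}, leaving only c.
Row 1, column 1 is narrowed to {d, f}; only f is consistent with the remaining cells.
Row 1, column 2: row 1 has {a, c, f} and column 2 has {b, d}, leaving only e.
Row 1, column 5: row 1 has {a, c, e, f} and column 5 has {c, d, f}, leaving only b.
Row 1, column 4: row 1 has {a, b, c, e, f} and column 4 has {c, f}, leaving only d.
So row 1 reads: f e c d b a.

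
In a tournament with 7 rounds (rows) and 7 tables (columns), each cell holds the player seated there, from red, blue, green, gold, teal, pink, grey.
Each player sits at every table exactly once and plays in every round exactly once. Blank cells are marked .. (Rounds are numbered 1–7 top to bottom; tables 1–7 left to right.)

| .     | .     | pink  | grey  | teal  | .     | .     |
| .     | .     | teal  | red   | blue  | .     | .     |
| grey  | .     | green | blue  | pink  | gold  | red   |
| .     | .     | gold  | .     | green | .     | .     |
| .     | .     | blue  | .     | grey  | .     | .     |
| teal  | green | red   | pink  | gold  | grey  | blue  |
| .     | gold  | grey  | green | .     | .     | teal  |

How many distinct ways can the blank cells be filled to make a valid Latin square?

7

Round 1, table 1: eliminating its round and table leaves {red, blue, green, gold}.
Round 1, table 2: eliminating its round and table leaves {red, blue}.
Round 1, table 6: eliminating its round and table leaves {red, blue, green}.
Round 1, table 7: eliminating its round and table leaves {green, gold}.
Round 2, table 1: eliminating its round and table leaves {green, gold, pink}.
Round 2, table 2: eliminating its round and table leaves {pink, grey}.
Round 2, table 6: eliminating its round and table leaves {green, pink}.
Round 2, table 7: eliminating its round and table leaves {green, gold, pink, grey}.
Round 3, table 2: eliminating its round and table leaves {teal}.
Round 4, table 1: eliminating its round and table leaves {red, blue, pink}.
Round 4, table 2: eliminating its round and table leaves {red, blue, teal, pink, grey}.
Round 4, table 4: eliminating its round and table leaves {teal}.
Round 4, table 6: eliminating its round and table leaves {red, blue, teal, pink}.
Round 4, table 7: eliminating its round and table leaves {pink, grey}.
Round 5, table 1: eliminating its round and table leaves {red, green, gold, pink}.
Round 5, table 2: eliminating its round and table leaves {red, teal, pink}.
Round 5, table 4: eliminating its round and table leaves {gold, teal}.
Round 5, table 6: eliminating its round and table leaves {red, green, teal, pink}.
Round 5, table 7: eliminating its round and table leaves {green, gold, pink}.
Round 7, table 1: eliminating its round and table leaves {red, blue, pink}.
Round 7, table 5: eliminating its round and table leaves {red}.
Round 7, table 6: eliminating its round and table leaves {red, blue, pink}.
Enumerating the assignments across these blanks that avoid any round or table repeat gives 7 completions.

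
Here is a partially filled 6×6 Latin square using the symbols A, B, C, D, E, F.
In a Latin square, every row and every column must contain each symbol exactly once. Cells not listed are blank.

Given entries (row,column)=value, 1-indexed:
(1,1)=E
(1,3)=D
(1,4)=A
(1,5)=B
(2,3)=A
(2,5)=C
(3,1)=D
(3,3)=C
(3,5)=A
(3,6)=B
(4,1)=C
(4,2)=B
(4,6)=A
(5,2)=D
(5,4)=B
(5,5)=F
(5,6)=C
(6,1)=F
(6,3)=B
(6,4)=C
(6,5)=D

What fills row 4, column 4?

D

Row 1, column 6: row 1 has {A, B, D, E} and column 6 has {A, B, C}, leaving only F.
Row 1, column 2: row 1 has {A, B, D, E, F} and column 2 has {B, D}, leaving only C.
Row 2, column 1: row 2 has {A, C} and column 1 has {C, D, E, F}, leaving only B.
Row 4, column 5: row 4 has {A, B, C} and column 5 has {A, B, C, D, F}, leaving only E.
Row 4, column 3: row 4 has {A, B, C, E} and column 3 has {A, B, C, D}, leaving only F.
Row 4 already has {A, B, C, E, F} and column 4 already has {A, B, C}, so row 4, column 4 must be D.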